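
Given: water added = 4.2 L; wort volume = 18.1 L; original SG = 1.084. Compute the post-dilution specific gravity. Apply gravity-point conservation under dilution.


SG_new = 1 + (SG_old − 1)·V_old/(V_old + V_water)
pts = (1.084 − 1)·1000·18.1/(18.1 + 4.2) = 68.1794
SG_new = 1 + 68.1794/1000

1.0682


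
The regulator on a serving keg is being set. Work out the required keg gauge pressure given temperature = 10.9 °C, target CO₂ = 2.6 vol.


psi = vols/(0.01821 + 0.09011·e^(−0.04·T)) − 14.695
psi = 2.6/(0.01821 + 0.09011·e^(−0.04·10.9)) − 14.695

19.3023 psi


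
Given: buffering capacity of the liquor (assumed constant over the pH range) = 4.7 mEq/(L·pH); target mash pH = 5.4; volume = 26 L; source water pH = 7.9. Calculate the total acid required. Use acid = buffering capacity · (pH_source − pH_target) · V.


acid = 4.7 · (7.9 − 5.4) · 26

305.5000 mEq


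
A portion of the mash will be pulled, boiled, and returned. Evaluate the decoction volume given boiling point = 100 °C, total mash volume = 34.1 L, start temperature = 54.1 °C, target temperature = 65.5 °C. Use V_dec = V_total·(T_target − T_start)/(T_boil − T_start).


V_dec = 34.1·(65.5 − 54.1)/(100 − 54.1)

8.4693 L


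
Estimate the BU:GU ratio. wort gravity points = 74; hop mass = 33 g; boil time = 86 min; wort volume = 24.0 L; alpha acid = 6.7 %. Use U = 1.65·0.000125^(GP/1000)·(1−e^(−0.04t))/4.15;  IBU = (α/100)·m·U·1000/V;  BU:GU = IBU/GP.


U = 1.65·0.000125^(74/1000)·(1−e^(−0.04·86))/4.15 = 0.1979
IBU = (6.7/100)·33·0.1979·1000/24.0 = 18.2319
BU:GU = 18.2319/74

0.2464


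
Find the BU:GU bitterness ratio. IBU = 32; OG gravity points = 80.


BU:GU = IBU / OG_points
BU:GU = 32 / 80

0.4000


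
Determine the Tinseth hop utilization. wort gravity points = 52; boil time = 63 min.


U = 1.65·0.000125^(GP/1000) · (1 − e^(−0.04·t))/4.15
bigness = 1.65·0.000125^(52/1000) = 1.0340
boil_factor = (1 − e^(−0.04·63))/4.15 = 0.2216
U = 1.0340 · 0.2216

0.2291


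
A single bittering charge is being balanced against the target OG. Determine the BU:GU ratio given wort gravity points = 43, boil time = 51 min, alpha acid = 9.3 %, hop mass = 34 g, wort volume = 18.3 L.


U = 1.65·0.000125^(GP/1000)·(1−e^(−0.04t))/4.15;  IBU = (α/100)·m·U·1000/V;  BU:GU = IBU/GP
U = 1.65·0.000125^(43/1000)·(1−e^(−0.04·51))/4.15 = 0.2350
IBU = (9.3/100)·34·0.2350·1000/18.3 = 40.6087
BU:GU = 40.6087/43

0.9444


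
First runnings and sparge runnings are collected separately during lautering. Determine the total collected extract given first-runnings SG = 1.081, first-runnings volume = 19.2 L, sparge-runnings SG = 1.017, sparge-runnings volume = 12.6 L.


total = Σ (SG_i − 1)·1000·V_i
first = (1.081 − 1)·1000·19.2 = 1555.2000
sparge = (1.017 − 1)·1000·12.6 = 214.2000
total = 1555.2000 + 214.2000

1769.4000 gravity·L


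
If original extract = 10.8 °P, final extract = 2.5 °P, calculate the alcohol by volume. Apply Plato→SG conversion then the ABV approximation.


SG = 259/(259 − P);  ABV = (OG − FG)·131.25
OG = 259/(259 − 10.8) = 1.0435
FG = 259/(259 − 2.5) = 1.0097
ABV = (1.0435 − 1.0097)·131.25

4.4319 % ABV


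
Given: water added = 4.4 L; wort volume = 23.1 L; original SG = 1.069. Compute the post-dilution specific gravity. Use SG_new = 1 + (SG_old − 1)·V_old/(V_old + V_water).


pts = (1.069 − 1)·1000·23.1/(23.1 + 4.4) = 57.9600
SG_new = 1 + 57.9600/1000

1.0580


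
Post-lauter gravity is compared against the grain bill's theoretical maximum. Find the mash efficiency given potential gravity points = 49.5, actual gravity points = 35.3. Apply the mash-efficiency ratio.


efficiency = actual / potential × 100
efficiency = 35.3 / 49.5 × 100

71.3131 %


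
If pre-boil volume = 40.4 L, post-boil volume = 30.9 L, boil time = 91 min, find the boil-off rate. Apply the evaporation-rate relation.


rate = (V_pre − V_post) / (t_min/60)
rate = (40.4 − 30.9) / (91/60)

6.2637 L/hr


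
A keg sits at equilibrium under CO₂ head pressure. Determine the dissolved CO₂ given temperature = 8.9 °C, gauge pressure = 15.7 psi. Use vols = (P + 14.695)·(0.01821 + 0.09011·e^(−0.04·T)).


vols = (15.7 + 14.695)·(0.01821 + 0.09011·e^(−0.04·8.9))

2.4720 volumes


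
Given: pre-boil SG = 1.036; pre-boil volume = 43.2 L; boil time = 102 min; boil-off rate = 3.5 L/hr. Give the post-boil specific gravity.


V_post = V_pre − rate·(t/60);  SG_post = 1 + (SG_pre−1)·V_pre/V_post
V_post = 43.2 − 3.5·(102/60) = 37.2500
SG_post = 1 + (1.036 − 1)·43.2/37.2500

1.0418


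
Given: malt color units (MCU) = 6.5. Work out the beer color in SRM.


SRM = 1.4922 · MCU^0.6859
SRM = 1.4922 · 6.5^0.6859

5.3877 SRM


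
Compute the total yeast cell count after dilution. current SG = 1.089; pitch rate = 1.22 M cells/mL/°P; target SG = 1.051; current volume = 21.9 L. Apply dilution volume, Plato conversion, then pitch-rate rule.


V_w = V·((SG_c−1)/(SG_t−1)−1);  °P = 259 − 259/SG_t;  cells = rate·(V+V_w)·°P
V_w = 21.9·((1.089−1)/(1.051−1)−1) = 16.3176
V_final = 21.9 + 16.3176 = 38.2176
°P = 259 − 259/1.051 = 12.5680
cells = 1.22·38.2176·12.5680

585.9911 billion cells


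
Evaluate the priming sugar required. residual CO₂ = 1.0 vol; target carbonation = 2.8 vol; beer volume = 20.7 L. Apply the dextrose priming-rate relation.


sugar = (target − residual)·4.0·V
sugar = (2.8 − 1.0)·4.0·20.7

149.0400 g


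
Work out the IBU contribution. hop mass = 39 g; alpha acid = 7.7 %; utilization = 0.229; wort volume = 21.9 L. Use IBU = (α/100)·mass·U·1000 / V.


IBU = (7.7/100)·39·0.229·1000 / 21.9

31.4012 IBU


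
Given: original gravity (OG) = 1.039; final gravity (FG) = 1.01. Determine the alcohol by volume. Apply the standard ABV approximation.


ABV = (OG − FG) · 131.25
ABV = (1.039 − 1.01) · 131.25

3.8062 % ABV


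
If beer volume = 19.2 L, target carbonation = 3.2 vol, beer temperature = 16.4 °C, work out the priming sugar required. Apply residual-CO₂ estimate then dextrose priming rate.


residual = 14.695·(0.01821 + 0.09011·e^(−0.04·T));  sugar = (target − residual)·4.0·V
residual = 14.695·(0.01821 + 0.09011·e^(−0.04·16.4)) = 0.9547
sugar = (3.2 − 0.9547)·4.0·19.2

172.4363 g


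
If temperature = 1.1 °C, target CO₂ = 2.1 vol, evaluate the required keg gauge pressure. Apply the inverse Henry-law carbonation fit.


psi = vols/(0.01821 + 0.09011·e^(−0.04·T)) − 14.695
psi = 2.1/(0.01821 + 0.09011·e^(−0.04·1.1)) − 14.695

5.4120 psi


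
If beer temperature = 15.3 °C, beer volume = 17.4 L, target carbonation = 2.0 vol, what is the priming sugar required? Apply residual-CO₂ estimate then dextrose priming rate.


residual = 14.695·(0.01821 + 0.09011·e^(−0.04·T));  sugar = (target − residual)·4.0·V
residual = 14.695·(0.01821 + 0.09011·e^(−0.04·15.3)) = 0.9856
sugar = (2.0 − 0.9856)·4.0·17.4

70.5991 g


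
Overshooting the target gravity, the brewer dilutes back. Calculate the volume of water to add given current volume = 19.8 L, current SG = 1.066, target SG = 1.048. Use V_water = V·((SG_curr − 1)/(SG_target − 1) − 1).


V_water = 19.8·((1.066 − 1)/(1.048 − 1) − 1)

7.4250 L


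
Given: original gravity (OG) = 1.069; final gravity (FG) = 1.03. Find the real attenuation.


AA = (OG−FG)/(OG−1)·100;  RA = AA·0.8192
AA = (1.069 − 1.03)/(1.069 − 1)·100 = 56.5217
RA = 56.5217·0.8192

46.3026 %


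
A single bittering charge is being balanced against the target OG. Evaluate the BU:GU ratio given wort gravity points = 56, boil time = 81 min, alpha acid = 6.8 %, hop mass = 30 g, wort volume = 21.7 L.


U = 1.65·0.000125^(GP/1000)·(1−e^(−0.04t))/4.15;  IBU = (α/100)·m·U·1000/V;  BU:GU = IBU/GP
U = 1.65·0.000125^(56/1000)·(1−e^(−0.04·81))/4.15 = 0.2309
IBU = (6.8/100)·30·0.2309·1000/21.7 = 21.7111
BU:GU = 21.7111/56

0.3877


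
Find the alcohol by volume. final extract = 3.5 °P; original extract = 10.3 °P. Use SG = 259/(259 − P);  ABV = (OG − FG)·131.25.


OG = 259/(259 − 10.3) = 1.0414
FG = 259/(259 − 3.5) = 1.0137
ABV = (1.0414 − 1.0137)·131.25

3.6378 % ABV


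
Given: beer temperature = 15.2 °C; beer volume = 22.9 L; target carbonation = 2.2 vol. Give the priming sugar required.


residual = 14.695·(0.01821 + 0.09011·e^(−0.04·T));  sugar = (target − residual)·4.0·V
residual = 14.695·(0.01821 + 0.09011·e^(−0.04·15.2)) = 0.9885
sugar = (2.2 − 0.9885)·4.0·22.9

110.9713 g


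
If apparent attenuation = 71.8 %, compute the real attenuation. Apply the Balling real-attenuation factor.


RA = AA · 0.8192
RA = 71.8 · 0.8192

58.8186 %


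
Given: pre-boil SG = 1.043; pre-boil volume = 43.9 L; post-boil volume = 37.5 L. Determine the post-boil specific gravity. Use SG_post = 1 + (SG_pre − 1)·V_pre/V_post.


pts_pre = (1.043 − 1)·1000 = 43.0000
pts_post = 43.0000·43.9/37.5 = 50.3387
SG_post = 1 + 50.3387/1000

1.0503


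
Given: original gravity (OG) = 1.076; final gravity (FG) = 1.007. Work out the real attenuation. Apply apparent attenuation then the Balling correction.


AA = (OG−FG)/(OG−1)·100;  RA = AA·0.8192
AA = (1.076 − 1.007)/(1.076 − 1)·100 = 90.7895
RA = 90.7895·0.8192

74.3747 %


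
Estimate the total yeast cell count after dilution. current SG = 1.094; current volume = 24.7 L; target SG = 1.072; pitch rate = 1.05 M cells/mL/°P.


V_w = V·((SG_c−1)/(SG_t−1)−1);  °P = 259 − 259/SG_t;  cells = rate·(V+V_w)·°P
V_w = 24.7·((1.094−1)/(1.072−1)−1) = 7.5472
V_final = 24.7 + 7.5472 = 32.2472
°P = 259 − 259/1.072 = 17.3955
cells = 1.05·32.2472·17.3955

589.0051 billion cells


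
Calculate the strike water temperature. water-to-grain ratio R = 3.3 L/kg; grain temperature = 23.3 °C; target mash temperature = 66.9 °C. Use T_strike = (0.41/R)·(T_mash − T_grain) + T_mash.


T_strike = (0.41/3.3)·(66.9 − 23.3) + 66.9

72.3170 °C


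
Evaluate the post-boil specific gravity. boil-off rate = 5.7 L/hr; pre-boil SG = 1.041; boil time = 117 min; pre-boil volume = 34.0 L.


V_post = V_pre − rate·(t/60);  SG_post = 1 + (SG_pre−1)·V_pre/V_post
V_post = 34.0 − 5.7·(117/60) = 22.8850
SG_post = 1 + (1.041 − 1)·34.0/22.8850

1.0609


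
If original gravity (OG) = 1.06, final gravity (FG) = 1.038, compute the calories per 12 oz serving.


ABW = (OG−FG)·131.25·0.79/FG;  °P = 259 − 259/SG (for OG→OE and FG→AE);  RE = 0.1808·OE + 0.8192·AE;  Cal = (6.9·ABW + 4·(RE−0.1))·FG·3.55
ABW = (1.06 − 1.038)·131.25·0.79/1.038 = 2.1976
OE = 259 − 259/1.06 = 14.6604 °P
AE = 259 − 259/1.038 = 9.4817 °P
RE = 0.1808·14.6604 + 0.8192·9.4817 = 10.4180 °P
Cal = (6.9·2.1976 + 4·(10.4180−0.1))·1.038·3.55

207.9594 kcal


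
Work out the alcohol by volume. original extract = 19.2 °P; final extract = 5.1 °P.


SG = 259/(259 − P);  ABV = (OG − FG)·131.25
OG = 259/(259 − 19.2) = 1.0801
FG = 259/(259 − 5.1) = 1.0201
ABV = (1.0801 − 1.0201)·131.25

7.8724 % ABV


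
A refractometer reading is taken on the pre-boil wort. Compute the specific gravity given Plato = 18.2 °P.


SG = 259/(259 − P)
SG = 259/(259 − 18.2)

1.0756


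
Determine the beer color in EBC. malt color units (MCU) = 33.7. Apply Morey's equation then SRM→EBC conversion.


SRM = 1.4922·MCU^0.6859;  EBC = SRM·1.97
SRM = 1.4922·33.7^0.6859 = 16.6582
EBC = 16.6582·1.97

32.8167 EBC


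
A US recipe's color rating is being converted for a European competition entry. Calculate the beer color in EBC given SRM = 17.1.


EBC = SRM · 1.97
EBC = 17.1 · 1.97

33.6870 EBC


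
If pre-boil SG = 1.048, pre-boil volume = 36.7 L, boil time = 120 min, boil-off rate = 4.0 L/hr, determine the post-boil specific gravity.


V_post = V_pre − rate·(t/60);  SG_post = 1 + (SG_pre−1)·V_pre/V_post
V_post = 36.7 − 4.0·(120/60) = 28.7000
SG_post = 1 + (1.048 − 1)·36.7/28.7000

1.0614


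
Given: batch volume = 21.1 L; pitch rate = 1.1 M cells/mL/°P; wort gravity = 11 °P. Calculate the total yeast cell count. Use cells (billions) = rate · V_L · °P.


cells = 1.1 · 21.1 · 11

255.3100 billion cells


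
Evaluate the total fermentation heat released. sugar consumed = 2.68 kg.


Q = m_sugar · 590 kJ/kg
Q = 2.68 · 590

1581.2000 kJ


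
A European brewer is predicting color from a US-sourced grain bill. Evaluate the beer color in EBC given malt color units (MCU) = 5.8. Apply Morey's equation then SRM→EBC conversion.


SRM = 1.4922·MCU^0.6859;  EBC = SRM·1.97
SRM = 1.4922·5.8^0.6859 = 4.9827
EBC = 4.9827·1.97

9.8159 EBC


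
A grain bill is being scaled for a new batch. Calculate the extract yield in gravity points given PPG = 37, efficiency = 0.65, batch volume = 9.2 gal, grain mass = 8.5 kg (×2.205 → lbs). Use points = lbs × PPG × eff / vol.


lbs = 8.5 × 2.205 = 18.7425
points = 18.7425 × 37 × 0.65 / 9.2

48.9953 points


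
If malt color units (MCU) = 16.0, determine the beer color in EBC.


SRM = 1.4922·MCU^0.6859;  EBC = SRM·1.97
SRM = 1.4922·16.0^0.6859 = 9.9939
EBC = 9.9939·1.97

19.6879 EBC


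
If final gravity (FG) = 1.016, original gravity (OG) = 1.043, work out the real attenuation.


AA = (OG−FG)/(OG−1)·100;  RA = AA·0.8192
AA = (1.043 − 1.016)/(1.043 − 1)·100 = 62.7907
RA = 62.7907·0.8192

51.4381 %


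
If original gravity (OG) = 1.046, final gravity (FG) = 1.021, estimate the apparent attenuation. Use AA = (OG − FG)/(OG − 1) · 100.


AA = (1.046 − 1.021)/(1.046 − 1) · 100

54.3478 %


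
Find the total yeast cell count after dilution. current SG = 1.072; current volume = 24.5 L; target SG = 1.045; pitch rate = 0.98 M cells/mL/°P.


V_w = V·((SG_c−1)/(SG_t−1)−1);  °P = 259 − 259/SG_t;  cells = rate·(V+V_w)·°P
V_w = 24.5·((1.072−1)/(1.045−1)−1) = 14.7000
V_final = 24.5 + 14.7000 = 39.2000
°P = 259 − 259/1.045 = 11.1531
cells = 0.98·39.2000·11.1531

428.4579 billion cells


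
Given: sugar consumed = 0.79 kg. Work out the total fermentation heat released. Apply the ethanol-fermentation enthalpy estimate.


Q = m_sugar · 590 kJ/kg
Q = 0.79 · 590

466.1000 kJ


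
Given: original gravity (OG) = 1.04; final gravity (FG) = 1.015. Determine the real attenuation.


AA = (OG−FG)/(OG−1)·100;  RA = AA·0.8192
AA = (1.04 − 1.015)/(1.04 − 1)·100 = 62.5000
RA = 62.5000·0.8192

51.2000 %


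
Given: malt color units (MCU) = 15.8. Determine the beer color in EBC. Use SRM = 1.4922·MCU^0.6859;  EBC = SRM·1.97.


SRM = 1.4922·15.8^0.6859 = 9.9080
EBC = 9.9080·1.97

19.5188 EBC


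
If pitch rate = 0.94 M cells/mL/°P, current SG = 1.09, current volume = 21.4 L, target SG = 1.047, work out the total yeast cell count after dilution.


V_w = V·((SG_c−1)/(SG_t−1)−1);  °P = 259 − 259/SG_t;  cells = rate·(V+V_w)·°P
V_w = 21.4·((1.09−1)/(1.047−1)−1) = 19.5787
V_final = 21.4 + 19.5787 = 40.9787
°P = 259 − 259/1.047 = 11.6266
cells = 0.94·40.9787·11.6266

447.8548 billion cells


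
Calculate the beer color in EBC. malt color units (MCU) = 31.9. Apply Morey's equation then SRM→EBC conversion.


SRM = 1.4922·MCU^0.6859;  EBC = SRM·1.97
SRM = 1.4922·31.9^0.6859 = 16.0427
EBC = 16.0427·1.97

31.6041 EBC


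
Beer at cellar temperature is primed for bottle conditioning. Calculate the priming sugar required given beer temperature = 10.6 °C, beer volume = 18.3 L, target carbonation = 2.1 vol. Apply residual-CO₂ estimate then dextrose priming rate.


residual = 14.695·(0.01821 + 0.09011·e^(−0.04·T));  sugar = (target − residual)·4.0·V
residual = 14.695·(0.01821 + 0.09011·e^(−0.04·10.6)) = 1.1342
sugar = (2.1 − 1.1342)·4.0·18.3

70.6993 g


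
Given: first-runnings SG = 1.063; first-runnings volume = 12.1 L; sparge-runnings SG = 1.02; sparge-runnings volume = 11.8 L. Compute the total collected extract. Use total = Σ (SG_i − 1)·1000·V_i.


first = (1.063 − 1)·1000·12.1 = 762.3000
sparge = (1.02 − 1)·1000·11.8 = 236.0000
total = 762.3000 + 236.0000

998.3000 gravity·L


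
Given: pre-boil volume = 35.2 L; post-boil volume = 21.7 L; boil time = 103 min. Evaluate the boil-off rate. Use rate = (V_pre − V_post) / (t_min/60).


rate = (35.2 − 21.7) / (103/60)

7.8641 L/hr


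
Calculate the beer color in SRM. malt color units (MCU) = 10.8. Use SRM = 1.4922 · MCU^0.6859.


SRM = 1.4922 · 10.8^0.6859

7.6322 SRM


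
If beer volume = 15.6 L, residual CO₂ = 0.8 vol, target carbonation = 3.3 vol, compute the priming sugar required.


sugar = (target − residual)·4.0·V
sugar = (3.3 − 0.8)·4.0·15.6

156.0000 g


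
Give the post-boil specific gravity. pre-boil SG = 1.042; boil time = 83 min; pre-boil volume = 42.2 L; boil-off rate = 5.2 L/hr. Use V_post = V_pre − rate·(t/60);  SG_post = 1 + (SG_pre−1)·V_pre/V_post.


V_post = 42.2 − 5.2·(83/60) = 35.0067
SG_post = 1 + (1.042 − 1)·42.2/35.0067

1.0506


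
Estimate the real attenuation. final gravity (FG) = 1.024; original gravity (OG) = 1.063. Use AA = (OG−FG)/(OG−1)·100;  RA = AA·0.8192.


AA = (1.063 − 1.024)/(1.063 − 1)·100 = 61.9048
RA = 61.9048·0.8192

50.7124 %


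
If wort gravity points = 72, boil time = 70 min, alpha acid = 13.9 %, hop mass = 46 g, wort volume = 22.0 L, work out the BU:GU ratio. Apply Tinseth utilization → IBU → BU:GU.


U = 1.65·0.000125^(GP/1000)·(1−e^(−0.04t))/4.15;  IBU = (α/100)·m·U·1000/V;  BU:GU = IBU/GP
U = 1.65·0.000125^(72/1000)·(1−e^(−0.04·70))/4.15 = 0.1955
IBU = (13.9/100)·46·0.1955·1000/22.0 = 56.8220
BU:GU = 56.8220/72

0.7892


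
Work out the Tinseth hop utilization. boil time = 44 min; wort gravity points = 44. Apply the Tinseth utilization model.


U = 1.65·0.000125^(GP/1000) · (1 − e^(−0.04·t))/4.15
bigness = 1.65·0.000125^(44/1000) = 1.1111
boil_factor = (1 − e^(−0.04·44))/4.15 = 0.1995
U = 1.1111 · 0.1995

0.2217


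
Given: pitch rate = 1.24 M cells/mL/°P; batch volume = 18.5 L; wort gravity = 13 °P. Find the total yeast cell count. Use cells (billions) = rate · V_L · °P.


cells = 1.24 · 18.5 · 13

298.2200 billion cells


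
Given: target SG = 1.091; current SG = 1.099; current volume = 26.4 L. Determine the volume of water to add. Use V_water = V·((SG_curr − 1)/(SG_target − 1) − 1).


V_water = 26.4·((1.099 − 1)/(1.091 − 1) − 1)

2.3209 L


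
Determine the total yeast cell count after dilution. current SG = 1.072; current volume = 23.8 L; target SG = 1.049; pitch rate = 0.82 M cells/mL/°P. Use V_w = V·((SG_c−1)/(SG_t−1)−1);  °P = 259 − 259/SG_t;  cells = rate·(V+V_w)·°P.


V_w = 23.8·((1.072−1)/(1.049−1)−1) = 11.1714
V_final = 23.8 + 11.1714 = 34.9714
°P = 259 − 259/1.049 = 12.0982
cells = 0.82·34.9714·12.0982

346.9346 billion cells


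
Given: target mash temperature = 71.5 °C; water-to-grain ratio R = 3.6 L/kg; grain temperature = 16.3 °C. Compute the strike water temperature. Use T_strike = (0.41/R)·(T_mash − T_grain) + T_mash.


T_strike = (0.41/3.6)·(71.5 − 16.3) + 71.5

77.7867 °C


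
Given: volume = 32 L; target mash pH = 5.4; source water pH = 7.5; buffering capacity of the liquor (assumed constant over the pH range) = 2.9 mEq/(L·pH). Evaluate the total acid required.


acid = buffering capacity · (pH_source − pH_target) · V
acid = 2.9 · (7.5 − 5.4) · 32

194.8800 mEq


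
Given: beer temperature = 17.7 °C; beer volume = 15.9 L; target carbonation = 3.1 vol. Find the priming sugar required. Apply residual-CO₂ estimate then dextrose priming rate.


residual = 14.695·(0.01821 + 0.09011·e^(−0.04·T));  sugar = (target − residual)·4.0·V
residual = 14.695·(0.01821 + 0.09011·e^(−0.04·17.7)) = 0.9199
sugar = (3.1 − 0.9199)·4.0·15.9

138.6532 g


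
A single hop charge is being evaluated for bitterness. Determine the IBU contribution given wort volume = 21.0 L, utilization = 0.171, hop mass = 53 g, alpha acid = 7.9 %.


IBU = (α/100)·mass·U·1000 / V
IBU = (7.9/100)·53·0.171·1000 / 21.0

34.0941 IBU


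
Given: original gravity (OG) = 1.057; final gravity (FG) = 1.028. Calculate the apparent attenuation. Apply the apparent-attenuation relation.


AA = (OG − FG)/(OG − 1) · 100
AA = (1.057 − 1.028)/(1.057 − 1) · 100

50.8772 %


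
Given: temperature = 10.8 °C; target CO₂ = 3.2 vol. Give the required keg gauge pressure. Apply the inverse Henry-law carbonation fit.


psi = vols/(0.01821 + 0.09011·e^(−0.04·T)) − 14.695
psi = 3.2/(0.01821 + 0.09011·e^(−0.04·10.8)) − 14.695

27.0204 psi


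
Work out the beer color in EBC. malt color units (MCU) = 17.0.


SRM = 1.4922·MCU^0.6859;  EBC = SRM·1.97
SRM = 1.4922·17.0^0.6859 = 10.4182
EBC = 10.4182·1.97

20.5238 EBC


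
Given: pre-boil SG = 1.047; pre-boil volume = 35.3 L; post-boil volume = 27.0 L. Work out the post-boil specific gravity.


SG_post = 1 + (SG_pre − 1)·V_pre/V_post
pts_pre = (1.047 − 1)·1000 = 47.0000
pts_post = 47.0000·35.3/27.0 = 61.4481
SG_post = 1 + 61.4481/1000

1.0614


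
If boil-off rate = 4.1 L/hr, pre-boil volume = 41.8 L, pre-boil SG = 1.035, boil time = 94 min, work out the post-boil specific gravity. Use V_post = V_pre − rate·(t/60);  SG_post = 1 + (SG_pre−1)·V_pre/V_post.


V_post = 41.8 − 4.1·(94/60) = 35.3767
SG_post = 1 + (1.035 − 1)·41.8/35.3767

1.0414


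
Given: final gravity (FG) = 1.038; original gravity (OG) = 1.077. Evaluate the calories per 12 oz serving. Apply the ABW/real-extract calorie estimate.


ABW = (OG−FG)·131.25·0.79/FG;  °P = 259 − 259/SG (for OG→OE and FG→AE);  RE = 0.1808·OE + 0.8192·AE;  Cal = (6.9·ABW + 4·(RE−0.1))·FG·3.55
ABW = (1.077 − 1.038)·131.25·0.79/1.038 = 3.8958
OE = 259 − 259/1.077 = 18.5172 °P
AE = 259 − 259/1.038 = 9.4817 °P
RE = 0.1808·18.5172 + 0.8192·9.4817 = 11.1153 °P
Cal = (6.9·3.8958 + 4·(11.1153−0.1))·1.038·3.55

261.4145 kcal


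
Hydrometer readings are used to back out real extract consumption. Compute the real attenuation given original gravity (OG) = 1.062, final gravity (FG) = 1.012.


AA = (OG−FG)/(OG−1)·100;  RA = AA·0.8192
AA = (1.062 − 1.012)/(1.062 − 1)·100 = 80.6452
RA = 80.6452·0.8192

66.0645 %


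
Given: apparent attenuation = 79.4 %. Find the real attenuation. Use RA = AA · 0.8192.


RA = 79.4 · 0.8192

65.0445 %


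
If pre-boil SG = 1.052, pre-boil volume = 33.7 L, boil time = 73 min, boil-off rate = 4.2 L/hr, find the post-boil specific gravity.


V_post = V_pre − rate·(t/60);  SG_post = 1 + (SG_pre−1)·V_pre/V_post
V_post = 33.7 − 4.2·(73/60) = 28.5900
SG_post = 1 + (1.052 − 1)·33.7/28.5900

1.0613


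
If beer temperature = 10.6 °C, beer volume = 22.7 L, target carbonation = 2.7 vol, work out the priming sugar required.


residual = 14.695·(0.01821 + 0.09011·e^(−0.04·T));  sugar = (target − residual)·4.0·V
residual = 14.695·(0.01821 + 0.09011·e^(−0.04·10.6)) = 1.1342
sugar = (2.7 − 1.1342)·4.0·22.7

142.1781 g


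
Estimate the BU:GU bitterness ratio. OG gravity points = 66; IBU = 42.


BU:GU = IBU / OG_points
BU:GU = 42 / 66

0.6364


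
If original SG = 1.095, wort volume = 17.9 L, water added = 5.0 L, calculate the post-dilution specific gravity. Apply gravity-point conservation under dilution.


SG_new = 1 + (SG_old − 1)·V_old/(V_old + V_water)
pts = (1.095 − 1)·1000·17.9/(17.9 + 5.0) = 74.2576
SG_new = 1 + 74.2576/1000

1.0743


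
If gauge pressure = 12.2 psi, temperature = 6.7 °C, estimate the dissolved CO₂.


vols = (P + 14.695)·(0.01821 + 0.09011·e^(−0.04·T))
vols = (12.2 + 14.695)·(0.01821 + 0.09011·e^(−0.04·6.7))

2.3435 volumes


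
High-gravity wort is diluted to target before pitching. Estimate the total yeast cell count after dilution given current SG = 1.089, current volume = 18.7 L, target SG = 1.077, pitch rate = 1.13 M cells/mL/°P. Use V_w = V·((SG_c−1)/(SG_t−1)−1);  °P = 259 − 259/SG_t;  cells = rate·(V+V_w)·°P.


V_w = 18.7·((1.089−1)/(1.077−1)−1) = 2.9143
V_final = 18.7 + 2.9143 = 21.6143
°P = 259 − 259/1.077 = 18.5172
cells = 1.13·21.6143·18.5172

452.2662 billion cells


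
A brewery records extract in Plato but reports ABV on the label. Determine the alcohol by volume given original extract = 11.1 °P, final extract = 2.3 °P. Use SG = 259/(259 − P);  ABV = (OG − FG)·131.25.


OG = 259/(259 − 11.1) = 1.0448
FG = 259/(259 − 2.3) = 1.0090
ABV = (1.0448 − 1.0090)·131.25

4.7009 % ABV


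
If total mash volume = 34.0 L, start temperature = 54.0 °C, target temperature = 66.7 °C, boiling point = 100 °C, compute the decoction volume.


V_dec = V_total·(T_target − T_start)/(T_boil − T_start)
V_dec = 34.0·(66.7 − 54.0)/(100 − 54.0)

9.3870 L


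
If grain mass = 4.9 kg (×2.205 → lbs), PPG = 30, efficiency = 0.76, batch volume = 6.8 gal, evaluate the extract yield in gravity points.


points = lbs × PPG × eff / vol
lbs = 4.9 × 2.205 = 10.8045
points = 10.8045 × 30 × 0.76 / 6.8

36.2269 points


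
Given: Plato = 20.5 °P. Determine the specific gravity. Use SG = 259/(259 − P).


SG = 259/(259 − 20.5)

1.0860


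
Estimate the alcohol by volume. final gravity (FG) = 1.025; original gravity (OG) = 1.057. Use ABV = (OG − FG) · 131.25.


ABV = (1.057 − 1.025) · 131.25

4.2000 % ABV


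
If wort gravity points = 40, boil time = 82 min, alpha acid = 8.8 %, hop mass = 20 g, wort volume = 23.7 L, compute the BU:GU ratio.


U = 1.65·0.000125^(GP/1000)·(1−e^(−0.04t))/4.15;  IBU = (α/100)·m·U·1000/V;  BU:GU = IBU/GP
U = 1.65·0.000125^(40/1000)·(1−e^(−0.04·82))/4.15 = 0.2671
IBU = (8.8/100)·20·0.2671·1000/23.7 = 19.8344
BU:GU = 19.8344/40

0.4959


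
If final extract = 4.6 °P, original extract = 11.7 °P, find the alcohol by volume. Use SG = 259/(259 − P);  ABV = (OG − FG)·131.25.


OG = 259/(259 − 11.7) = 1.0473
FG = 259/(259 − 4.6) = 1.0181
ABV = (1.0473 − 1.0181)·131.25

3.8363 % ABV


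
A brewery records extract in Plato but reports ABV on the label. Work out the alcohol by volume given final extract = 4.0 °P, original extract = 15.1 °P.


SG = 259/(259 − P);  ABV = (OG − FG)·131.25
OG = 259/(259 − 15.1) = 1.0619
FG = 259/(259 − 4.0) = 1.0157
ABV = (1.0619 − 1.0157)·131.25

6.0669 % ABV


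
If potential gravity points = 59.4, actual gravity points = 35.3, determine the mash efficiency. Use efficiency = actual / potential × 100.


efficiency = 35.3 / 59.4 × 100

59.4276 %


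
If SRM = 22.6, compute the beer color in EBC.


EBC = SRM · 1.97
EBC = 22.6 · 1.97

44.5220 EBC


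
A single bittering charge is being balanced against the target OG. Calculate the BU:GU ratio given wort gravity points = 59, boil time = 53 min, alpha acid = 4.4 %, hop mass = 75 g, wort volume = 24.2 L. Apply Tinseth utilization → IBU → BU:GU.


U = 1.65·0.000125^(GP/1000)·(1−e^(−0.04t))/4.15;  IBU = (α/100)·m·U·1000/V;  BU:GU = IBU/GP
U = 1.65·0.000125^(59/1000)·(1−e^(−0.04·53))/4.15 = 0.2059
IBU = (4.4/100)·75·0.2059·1000/24.2 = 28.0750
BU:GU = 28.0750/59

0.4758


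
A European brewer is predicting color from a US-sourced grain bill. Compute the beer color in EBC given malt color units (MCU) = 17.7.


SRM = 1.4922·MCU^0.6859;  EBC = SRM·1.97
SRM = 1.4922·17.7^0.6859 = 10.7106
EBC = 10.7106·1.97

21.0998 EBC


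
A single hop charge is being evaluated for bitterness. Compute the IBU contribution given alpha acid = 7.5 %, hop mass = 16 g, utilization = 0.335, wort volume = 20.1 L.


IBU = (α/100)·mass·U·1000 / V
IBU = (7.5/100)·16·0.335·1000 / 20.1

20.0000 IBU


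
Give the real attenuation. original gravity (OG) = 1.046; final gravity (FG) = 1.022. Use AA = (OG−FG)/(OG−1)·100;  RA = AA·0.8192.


AA = (1.046 − 1.022)/(1.046 − 1)·100 = 52.1739
RA = 52.1739·0.8192

42.7409 %


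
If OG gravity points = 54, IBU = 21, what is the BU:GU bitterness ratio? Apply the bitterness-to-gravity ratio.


BU:GU = IBU / OG_points
BU:GU = 21 / 54

0.3889


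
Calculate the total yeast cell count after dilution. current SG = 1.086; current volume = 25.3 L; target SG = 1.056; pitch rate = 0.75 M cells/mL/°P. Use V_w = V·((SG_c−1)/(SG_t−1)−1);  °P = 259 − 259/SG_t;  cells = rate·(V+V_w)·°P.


V_w = 25.3·((1.086−1)/(1.056−1)−1) = 13.5536
V_final = 25.3 + 13.5536 = 38.8536
°P = 259 − 259/1.056 = 13.7348
cells = 0.75·38.8536·13.7348

400.2359 billion cells


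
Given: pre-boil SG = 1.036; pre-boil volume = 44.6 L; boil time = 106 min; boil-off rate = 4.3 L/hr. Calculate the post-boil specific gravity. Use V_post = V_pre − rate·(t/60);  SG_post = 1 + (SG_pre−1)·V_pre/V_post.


V_post = 44.6 − 4.3·(106/60) = 37.0033
SG_post = 1 + (1.036 − 1)·44.6/37.0033

1.0434


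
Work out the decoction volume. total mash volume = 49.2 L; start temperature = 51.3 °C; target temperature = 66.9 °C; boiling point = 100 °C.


V_dec = V_total·(T_target − T_start)/(T_boil − T_start)
V_dec = 49.2·(66.9 − 51.3)/(100 − 51.3)

15.7602 L


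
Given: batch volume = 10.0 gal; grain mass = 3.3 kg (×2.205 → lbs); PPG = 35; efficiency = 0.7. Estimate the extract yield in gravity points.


points = lbs × PPG × eff / vol
lbs = 3.3 × 2.205 = 7.2765
points = 7.2765 × 35 × 0.7 / 10.0

17.8274 points


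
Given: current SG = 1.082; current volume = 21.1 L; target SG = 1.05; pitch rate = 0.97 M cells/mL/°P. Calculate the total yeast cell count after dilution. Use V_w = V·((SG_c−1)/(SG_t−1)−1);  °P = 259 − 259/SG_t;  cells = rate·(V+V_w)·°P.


V_w = 21.1·((1.082−1)/(1.05−1)−1) = 13.5040
V_final = 21.1 + 13.5040 = 34.6040
°P = 259 − 259/1.05 = 12.3333
cells = 0.97·34.6040·12.3333

413.9792 billion cells


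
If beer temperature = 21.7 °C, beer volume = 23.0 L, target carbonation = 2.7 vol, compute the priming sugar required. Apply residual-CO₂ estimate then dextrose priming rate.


residual = 14.695·(0.01821 + 0.09011·e^(−0.04·T));  sugar = (target − residual)·4.0·V
residual = 14.695·(0.01821 + 0.09011·e^(−0.04·21.7)) = 0.8235
sugar = (2.7 − 0.8235)·4.0·23.0

172.6409 g


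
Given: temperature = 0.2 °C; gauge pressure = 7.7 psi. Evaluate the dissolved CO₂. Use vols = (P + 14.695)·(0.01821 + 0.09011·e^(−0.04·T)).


vols = (7.7 + 14.695)·(0.01821 + 0.09011·e^(−0.04·0.2))

2.4097 volumes


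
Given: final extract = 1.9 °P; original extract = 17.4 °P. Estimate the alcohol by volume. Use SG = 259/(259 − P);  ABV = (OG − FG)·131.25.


OG = 259/(259 − 17.4) = 1.0720
FG = 259/(259 − 1.9) = 1.0074
ABV = (1.0720 − 1.0074)·131.25

8.4827 % ABV


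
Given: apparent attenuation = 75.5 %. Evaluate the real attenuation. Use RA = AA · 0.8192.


RA = 75.5 · 0.8192

61.8496 %


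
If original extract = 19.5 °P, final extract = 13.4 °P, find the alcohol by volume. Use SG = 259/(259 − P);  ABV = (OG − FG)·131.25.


OG = 259/(259 − 19.5) = 1.0814
FG = 259/(259 − 13.4) = 1.0546
ABV = (1.0814 − 1.0546)·131.25

3.5253 % ABV


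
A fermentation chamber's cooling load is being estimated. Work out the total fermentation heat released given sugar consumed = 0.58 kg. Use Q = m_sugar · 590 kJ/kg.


Q = 0.58 · 590

342.2000 kJ


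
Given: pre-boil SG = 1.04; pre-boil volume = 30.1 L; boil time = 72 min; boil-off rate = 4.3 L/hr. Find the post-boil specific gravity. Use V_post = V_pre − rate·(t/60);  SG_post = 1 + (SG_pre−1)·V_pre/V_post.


V_post = 30.1 − 4.3·(72/60) = 24.9400
SG_post = 1 + (1.04 − 1)·30.1/24.9400

1.0483


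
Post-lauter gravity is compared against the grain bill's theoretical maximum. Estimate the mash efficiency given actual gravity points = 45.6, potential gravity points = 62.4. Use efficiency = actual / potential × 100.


efficiency = 45.6 / 62.4 × 100

73.0769 %


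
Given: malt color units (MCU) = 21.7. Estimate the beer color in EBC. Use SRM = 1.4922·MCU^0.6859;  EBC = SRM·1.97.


SRM = 1.4922·21.7^0.6859 = 12.3170
EBC = 12.3170·1.97

24.2645 EBC


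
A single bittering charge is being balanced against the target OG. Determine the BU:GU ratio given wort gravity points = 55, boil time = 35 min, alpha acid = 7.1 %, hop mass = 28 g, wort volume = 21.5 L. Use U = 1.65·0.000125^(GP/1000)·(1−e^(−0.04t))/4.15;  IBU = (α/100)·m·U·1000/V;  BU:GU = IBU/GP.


U = 1.65·0.000125^(55/1000)·(1−e^(−0.04·35))/4.15 = 0.1827
IBU = (7.1/100)·28·0.1827·1000/21.5 = 16.8955
BU:GU = 16.8955/55

0.3072


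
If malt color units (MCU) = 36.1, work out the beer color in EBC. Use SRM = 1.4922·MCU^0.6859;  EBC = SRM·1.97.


SRM = 1.4922·36.1^0.6859 = 17.4631
EBC = 17.4631·1.97

34.4023 EBC


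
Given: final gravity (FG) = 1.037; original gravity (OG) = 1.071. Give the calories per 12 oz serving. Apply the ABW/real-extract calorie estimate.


ABW = (OG−FG)·131.25·0.79/FG;  °P = 259 − 259/SG (for OG→OE and FG→AE);  RE = 0.1808·OE + 0.8192·AE;  Cal = (6.9·ABW + 4·(RE−0.1))·FG·3.55
ABW = (1.071 − 1.037)·131.25·0.79/1.037 = 3.3996
OE = 259 − 259/1.071 = 17.1699 °P
AE = 259 − 259/1.037 = 9.2411 °P
RE = 0.1808·17.1699 + 0.8192·9.2411 = 10.6746 °P
Cal = (6.9·3.3996 + 4·(10.6746−0.1))·1.037·3.55

242.0695 kcal


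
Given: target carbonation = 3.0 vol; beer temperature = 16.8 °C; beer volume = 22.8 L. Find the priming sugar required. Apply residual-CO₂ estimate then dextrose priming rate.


residual = 14.695·(0.01821 + 0.09011·e^(−0.04·T));  sugar = (target − residual)·4.0·V
residual = 14.695·(0.01821 + 0.09011·e^(−0.04·16.8)) = 0.9438
sugar = (3.0 − 0.9438)·4.0·22.8

187.5228 g


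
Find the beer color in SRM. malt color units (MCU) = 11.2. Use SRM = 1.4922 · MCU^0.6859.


SRM = 1.4922 · 11.2^0.6859

7.8250 SRM


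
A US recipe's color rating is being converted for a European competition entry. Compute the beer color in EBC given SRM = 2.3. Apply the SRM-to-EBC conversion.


EBC = SRM · 1.97
EBC = 2.3 · 1.97

4.5310 EBC


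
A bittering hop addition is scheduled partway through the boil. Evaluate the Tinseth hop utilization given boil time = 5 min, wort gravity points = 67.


U = 1.65·0.000125^(GP/1000) · (1 − e^(−0.04·t))/4.15
bigness = 1.65·0.000125^(67/1000) = 0.9036
boil_factor = (1 − e^(−0.04·5))/4.15 = 0.0437
U = 0.9036 · 0.0437

0.0395


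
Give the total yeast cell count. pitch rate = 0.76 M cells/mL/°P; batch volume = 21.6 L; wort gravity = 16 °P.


cells (billions) = rate · V_L · °P
cells = 0.76 · 21.6 · 16

262.6560 billion cells


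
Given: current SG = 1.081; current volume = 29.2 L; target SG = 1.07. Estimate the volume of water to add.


V_water = V·((SG_curr − 1)/(SG_target − 1) − 1)
V_water = 29.2·((1.081 − 1)/(1.07 − 1) − 1)

4.5886 L


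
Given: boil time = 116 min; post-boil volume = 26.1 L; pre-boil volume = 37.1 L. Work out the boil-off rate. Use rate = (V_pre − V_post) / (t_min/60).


rate = (37.1 − 26.1) / (116/60)

5.6897 L/hr


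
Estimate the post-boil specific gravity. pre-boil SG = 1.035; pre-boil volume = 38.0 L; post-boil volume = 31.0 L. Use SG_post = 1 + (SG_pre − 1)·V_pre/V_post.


pts_pre = (1.035 − 1)·1000 = 35.0000
pts_post = 35.0000·38.0/31.0 = 42.9032
SG_post = 1 + 42.9032/1000

1.0429


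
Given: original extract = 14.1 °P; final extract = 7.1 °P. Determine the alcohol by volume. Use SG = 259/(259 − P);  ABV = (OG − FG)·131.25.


OG = 259/(259 − 14.1) = 1.0576
FG = 259/(259 − 7.1) = 1.0282
ABV = (1.0576 − 1.0282)·131.25

3.8573 % ABV


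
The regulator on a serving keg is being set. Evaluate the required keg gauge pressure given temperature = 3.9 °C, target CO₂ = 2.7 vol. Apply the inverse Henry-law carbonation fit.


psi = vols/(0.01821 + 0.09011·e^(−0.04·T)) − 14.695
psi = 2.7/(0.01821 + 0.09011·e^(−0.04·3.9)) − 14.695

13.6353 psi


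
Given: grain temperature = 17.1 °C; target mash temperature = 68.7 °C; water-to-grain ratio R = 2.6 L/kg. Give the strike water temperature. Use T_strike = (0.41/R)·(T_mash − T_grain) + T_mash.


T_strike = (0.41/2.6)·(68.7 − 17.1) + 68.7

76.8369 °C


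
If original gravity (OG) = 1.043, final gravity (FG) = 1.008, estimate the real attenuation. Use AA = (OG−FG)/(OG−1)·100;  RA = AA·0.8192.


AA = (1.043 − 1.008)/(1.043 − 1)·100 = 81.3953
RA = 81.3953·0.8192

66.6791 %


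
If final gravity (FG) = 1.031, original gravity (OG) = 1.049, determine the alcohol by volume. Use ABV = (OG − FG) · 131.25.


ABV = (1.049 − 1.031) · 131.25

2.3625 % ABV


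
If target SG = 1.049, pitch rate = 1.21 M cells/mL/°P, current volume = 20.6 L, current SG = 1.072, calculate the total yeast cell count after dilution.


V_w = V·((SG_c−1)/(SG_t−1)−1);  °P = 259 − 259/SG_t;  cells = rate·(V+V_w)·°P
V_w = 20.6·((1.072−1)/(1.049−1)−1) = 9.6694
V_final = 20.6 + 9.6694 = 30.2694
°P = 259 − 259/1.049 = 12.0982
cells = 1.21·30.2694·12.0982

443.1078 billion cells


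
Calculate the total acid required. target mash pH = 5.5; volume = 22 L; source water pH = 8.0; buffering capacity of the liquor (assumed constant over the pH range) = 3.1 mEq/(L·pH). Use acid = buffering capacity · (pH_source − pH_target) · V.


acid = 3.1 · (8.0 − 5.5) · 22

170.5000 mEq


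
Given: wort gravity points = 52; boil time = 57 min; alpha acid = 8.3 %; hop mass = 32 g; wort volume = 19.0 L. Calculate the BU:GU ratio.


U = 1.65·0.000125^(GP/1000)·(1−e^(−0.04t))/4.15;  IBU = (α/100)·m·U·1000/V;  BU:GU = IBU/GP
U = 1.65·0.000125^(52/1000)·(1−e^(−0.04·57))/4.15 = 0.2237
IBU = (8.3/100)·32·0.2237·1000/19.0 = 31.2672
BU:GU = 31.2672/52

0.6013


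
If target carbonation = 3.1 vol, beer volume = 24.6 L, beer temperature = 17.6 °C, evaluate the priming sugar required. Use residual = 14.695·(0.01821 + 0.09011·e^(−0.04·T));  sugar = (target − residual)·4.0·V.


residual = 14.695·(0.01821 + 0.09011·e^(−0.04·17.6)) = 0.9225
sugar = (3.1 − 0.9225)·4.0·24.6

214.2628 g


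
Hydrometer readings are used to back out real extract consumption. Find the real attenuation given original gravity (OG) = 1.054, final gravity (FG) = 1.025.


AA = (OG−FG)/(OG−1)·100;  RA = AA·0.8192
AA = (1.054 − 1.025)/(1.054 − 1)·100 = 53.7037
RA = 53.7037·0.8192

43.9941 %


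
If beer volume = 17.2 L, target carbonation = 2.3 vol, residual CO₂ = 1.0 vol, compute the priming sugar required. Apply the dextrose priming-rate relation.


sugar = (target − residual)·4.0·V
sugar = (2.3 − 1.0)·4.0·17.2

89.4400 g


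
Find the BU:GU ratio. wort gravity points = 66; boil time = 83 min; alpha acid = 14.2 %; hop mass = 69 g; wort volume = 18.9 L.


U = 1.65·0.000125^(GP/1000)·(1−e^(−0.04t))/4.15;  IBU = (α/100)·m·U·1000/V;  BU:GU = IBU/GP
U = 1.65·0.000125^(66/1000)·(1−e^(−0.04·83))/4.15 = 0.2118
IBU = (14.2/100)·69·0.2118·1000/18.9 = 109.7781
BU:GU = 109.7781/66

1.6633


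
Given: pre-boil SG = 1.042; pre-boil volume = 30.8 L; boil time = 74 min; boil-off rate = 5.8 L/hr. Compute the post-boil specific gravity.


V_post = V_pre − rate·(t/60);  SG_post = 1 + (SG_pre−1)·V_pre/V_post
V_post = 30.8 − 5.8·(74/60) = 23.6467
SG_post = 1 + (1.042 − 1)·30.8/23.6467

1.0547


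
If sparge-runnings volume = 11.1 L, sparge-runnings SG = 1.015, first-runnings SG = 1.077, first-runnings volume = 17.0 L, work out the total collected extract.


total = Σ (SG_i − 1)·1000·V_i
first = (1.077 − 1)·1000·17.0 = 1309.0000
sparge = (1.015 − 1)·1000·11.1 = 166.5000
total = 1309.0000 + 166.5000

1475.5000 gravity·L
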